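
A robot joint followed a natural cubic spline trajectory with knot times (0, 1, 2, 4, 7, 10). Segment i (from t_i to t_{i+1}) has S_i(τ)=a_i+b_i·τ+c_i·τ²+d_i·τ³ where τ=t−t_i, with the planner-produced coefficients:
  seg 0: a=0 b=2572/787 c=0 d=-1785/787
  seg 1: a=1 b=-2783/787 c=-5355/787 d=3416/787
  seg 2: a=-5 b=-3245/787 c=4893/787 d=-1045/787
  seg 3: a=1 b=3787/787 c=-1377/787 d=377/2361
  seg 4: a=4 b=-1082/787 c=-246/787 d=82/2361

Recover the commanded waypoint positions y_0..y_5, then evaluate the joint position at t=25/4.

y_0 = S_0(0) = a_0 = 0
y_1 = S_1(0) = a_1 = 1
y_2 = S_2(0) = a_2 = -5
y_3 = S_3(0) = a_3 = 1
y_4 = S_4(0) = a_4 = 4
y_5 = S_4(3) = -2
t_q=25/4 is in segment 3 (τ=9/4); S_3(τ)=241159/50368

y_0=0 y_1=1 y_2=-5 y_3=1 y_4=4 y_5=-2
S(25/4) = 241159/50368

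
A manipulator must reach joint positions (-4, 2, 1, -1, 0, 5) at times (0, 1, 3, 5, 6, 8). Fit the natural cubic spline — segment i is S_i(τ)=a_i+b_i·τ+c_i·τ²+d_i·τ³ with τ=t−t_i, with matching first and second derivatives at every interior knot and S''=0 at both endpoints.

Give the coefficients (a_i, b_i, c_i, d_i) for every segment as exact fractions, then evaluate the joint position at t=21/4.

  seg 0: a=-4 b=9963/1396 c=0 d=-1587/1396
  seg 1: a=2 b=2601/698 c=-4761/1396 d=1811/2792
  seg 2: a=1 b=-744/349 c=168/349 d=59/1396
  seg 3: a=-1 b=105/349 c=513/698 d=-25/698
  seg 4: a=0 b=1161/698 c=219/349 d=-73/698
S(21/4) = -39285/44672

Δ: Δ0=6, Δ1=-1/2, Δ2=-1, Δ3=1, Δ4=5/2
row 1: diag=6, rhs=-39; c'=1/3, d'=-13/2
row 2: denom=8−2·1/3=22/3; d'=(-3−2·-13/2)/(22/3)=15/11
row 3: denom=6−2·3/11=60/11; d'=(12−2·15/11)/(60/11)=17/10
row 4: denom=6−1·11/60=349/60; d'=(9−1·17/10)/(349/60)=438/349
back: M4=438/349
back: M3=17/10−11/60·438/349=513/349
back: M2=15/11−3/11·513/349=336/349
back: M1=-13/2−1/3·336/349=-4761/698
M: M0=0, M1=-4761/698, M2=336/349, M3=513/349, M4=438/349, M5=0
seg 0: a=-4, c=M0/2=0, d=(M1−M0)/(6·1)=-1587/1396, b=Δ0−h0·(2M0+M1)/6=9963/1396
seg 1: a=2, c=M1/2=-4761/1396, d=(M2−M1)/(6·2)=1811/2792, b=Δ1−h1·(2M1+M2)/6=2601/698
seg 2: a=1, c=M2/2=168/349, d=(M3−M2)/(6·2)=59/1396, b=Δ2−h2·(2M2+M3)/6=-744/349
seg 3: a=-1, c=M3/2=513/698, d=(M4−M3)/(6·1)=-25/698, b=Δ3−h3·(2M3+M4)/6=105/349
seg 4: a=0, c=M4/2=219/349, d=(M5−M4)/(6·2)=-73/698, b=Δ4−h4·(2M4+M5)/6=1161/698
t_q=21/4 → seg 3, τ=1/4; S=-1+105/349·τ+513/698·τ²+-25/698·τ³=-39285/44672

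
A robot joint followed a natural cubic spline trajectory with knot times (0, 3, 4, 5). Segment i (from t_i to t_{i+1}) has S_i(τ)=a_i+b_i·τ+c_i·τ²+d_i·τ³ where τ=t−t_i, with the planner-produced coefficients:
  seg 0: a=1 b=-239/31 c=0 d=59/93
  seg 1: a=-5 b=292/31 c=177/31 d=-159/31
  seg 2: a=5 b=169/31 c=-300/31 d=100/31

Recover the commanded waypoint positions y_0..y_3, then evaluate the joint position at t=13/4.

y_0 = S_0(0) = a_0 = 1
y_1 = S_1(0) = a_1 = -5
y_2 = S_2(0) = a_2 = 5
y_3 = S_2(1) = 4
t_q=13/4 is in segment 1 (τ=1/4); S_1(τ)=-4699/1984

y_0=1 y_1=-5 y_2=5 y_3=4
S(13/4) = -4699/1984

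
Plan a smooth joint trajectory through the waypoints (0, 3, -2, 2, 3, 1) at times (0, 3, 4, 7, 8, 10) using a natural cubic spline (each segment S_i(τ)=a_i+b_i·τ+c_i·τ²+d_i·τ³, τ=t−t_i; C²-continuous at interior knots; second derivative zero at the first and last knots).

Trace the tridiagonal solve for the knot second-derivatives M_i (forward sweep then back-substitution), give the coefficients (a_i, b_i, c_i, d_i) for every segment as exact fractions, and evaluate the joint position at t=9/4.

  seg 0: a=0 b=9218/2529 c=0 d=-6689/22761
  seg 1: a=3 b=-10849/2529 c=-6689/2529 d=1631/843
  seg 2: a=-2 b=-9548/2529 c=7990/2529 d=-11050/22761
  seg 3: a=2 b=5242/2529 c=-340/281 d=347/2529
  seg 4: a=3 b=163/2529 c=-673/843 d=673/5058
S(9/4) = 87287/17984

Δ: Δ0=1, Δ1=-5, Δ2=4/3, Δ3=1, Δ4=-1
row 1: diag=8, rhs=-36; c'=1/8, d'=-9/2
row 2: denom=8−1·1/8=63/8; d'=(38−1·-9/2)/(63/8)=340/63
row 3: denom=8−3·8/21=48/7; d'=(-2−3·340/63)/(48/7)=-191/72
row 4: denom=6−1·7/48=281/48; d'=(-12−1·-191/72)/(281/48)=-1346/843
back: M4=-1346/843
back: M3=-191/72−7/48·-1346/843=-680/281
back: M2=340/63−8/21·-680/281=15980/2529
back: M1=-9/2−1/8·15980/2529=-13378/2529
M: M0=0, M1=-13378/2529, M2=15980/2529, M3=-680/281, M4=-1346/843, M5=0
seg 0: a=0, c=M0/2=0, d=(M1−M0)/(6·3)=-6689/22761, b=Δ0−h0·(2M0+M1)/6=9218/2529
seg 1: a=3, c=M1/2=-6689/2529, d=(M2−M1)/(6·1)=1631/843, b=Δ1−h1·(2M1+M2)/6=-10849/2529
seg 2: a=-2, c=M2/2=7990/2529, d=(M3−M2)/(6·3)=-11050/22761, b=Δ2−h2·(2M2+M3)/6=-9548/2529
seg 3: a=2, c=M3/2=-340/281, d=(M4−M3)/(6·1)=347/2529, b=Δ3−h3·(2M3+M4)/6=5242/2529
seg 4: a=3, c=M4/2=-673/843, d=(M5−M4)/(6·2)=673/5058, b=Δ4−h4·(2M4+M5)/6=163/2529
t_q=9/4 → seg 0, τ=9/4; S=0+9218/2529·τ+0·τ²+-6689/22761·τ³=87287/17984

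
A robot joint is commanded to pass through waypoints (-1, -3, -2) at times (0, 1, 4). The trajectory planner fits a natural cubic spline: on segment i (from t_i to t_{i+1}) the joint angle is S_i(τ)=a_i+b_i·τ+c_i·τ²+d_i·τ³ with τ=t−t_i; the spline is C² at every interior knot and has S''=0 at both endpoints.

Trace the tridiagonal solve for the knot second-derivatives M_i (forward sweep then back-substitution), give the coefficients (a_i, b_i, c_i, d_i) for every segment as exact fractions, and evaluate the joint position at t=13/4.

  seg 0: a=-1 b=-55/24 c=0 d=7/24
  seg 1: a=-3 b=-17/12 c=7/8 d=-7/72
S(13/4) = -1467/512

Δ: Δ0=-2, Δ1=1/3
row 1: diag=8, rhs=14; c'=3/8, d'=7/4
back: M1=7/4
M: M0=0, M1=7/4, M2=0
seg 0: a=-1, c=M0/2=0, d=(M1−M0)/(6·1)=7/24, b=Δ0−h0·(2M0+M1)/6=-55/24
seg 1: a=-3, c=M1/2=7/8, d=(M2−M1)/(6·3)=-7/72, b=Δ1−h1·(2M1+M2)/6=-17/12
t_q=13/4 → seg 1, τ=9/4; S=-3+-17/12·τ+7/8·τ²+-7/72·τ³=-1467/512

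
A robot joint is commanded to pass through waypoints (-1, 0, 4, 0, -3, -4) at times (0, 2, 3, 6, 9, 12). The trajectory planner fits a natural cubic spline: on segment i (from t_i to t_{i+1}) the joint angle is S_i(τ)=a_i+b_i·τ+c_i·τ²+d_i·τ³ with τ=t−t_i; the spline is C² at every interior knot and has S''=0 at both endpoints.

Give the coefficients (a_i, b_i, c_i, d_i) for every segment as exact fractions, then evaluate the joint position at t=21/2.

Δ: Δ0=1/2, Δ1=4, Δ2=-4/3, Δ3=-1, Δ4=-1/3
row 1: diag=6, rhs=21; c'=1/6, d'=7/2
row 2: denom=8−1·1/6=47/6; d'=(-32−1·7/2)/(47/6)=-213/47
row 3: denom=12−3·18/47=510/47; d'=(2−3·-213/47)/(510/47)=733/510
row 4: denom=12−3·47/170=1899/170; d'=(4−3·733/510)/(1899/170)=-53/1899
back: M4=-53/1899
back: M3=733/510−47/170·-53/1899=2744/1899
back: M2=-213/47−18/47·2744/1899=-1073/211
back: M1=7/2−1/6·-1073/211=2752/633
M: M0=0, M1=2752/633, M2=-1073/211, M3=2744/1899, M4=-53/1899, M5=0
seg 0: a=-1, c=M0/2=0, d=(M1−M0)/(6·2)=688/1899, b=Δ0−h0·(2M0+M1)/6=-3605/3798
seg 1: a=0, c=M1/2=1376/633, d=(M2−M1)/(6·1)=-5971/3798, b=Δ1−h1·(2M1+M2)/6=12907/3798
seg 2: a=4, c=M2/2=-1073/422, d=(M3−M2)/(6·3)=12401/34182, b=Δ2−h2·(2M2+M3)/6=5753/1899
seg 3: a=0, c=M3/2=1372/1899, d=(M4−M3)/(6·3)=-2797/34182, b=Δ3−h3·(2M3+M4)/6=-9233/3798
seg 4: a=-3, c=M4/2=-53/3798, d=(M5−M4)/(6·3)=53/34182, b=Δ4−h4·(2M4+M5)/6=-580/1899
t_q=21/2 → seg 4, τ=3/2; S=-3+-580/1899·τ+-53/3798·τ²+53/34182·τ³=-11763/3376

  seg 0: a=-1 b=-3605/3798 c=0 d=688/1899
  seg 1: a=0 b=12907/3798 c=1376/633 d=-5971/3798
  seg 2: a=4 b=5753/1899 c=-1073/422 d=12401/34182
  seg 3: a=0 b=-9233/3798 c=1372/1899 d=-2797/34182
  seg 4: a=-3 b=-580/1899 c=-53/3798 d=53/34182
S(21/2) = -11763/3376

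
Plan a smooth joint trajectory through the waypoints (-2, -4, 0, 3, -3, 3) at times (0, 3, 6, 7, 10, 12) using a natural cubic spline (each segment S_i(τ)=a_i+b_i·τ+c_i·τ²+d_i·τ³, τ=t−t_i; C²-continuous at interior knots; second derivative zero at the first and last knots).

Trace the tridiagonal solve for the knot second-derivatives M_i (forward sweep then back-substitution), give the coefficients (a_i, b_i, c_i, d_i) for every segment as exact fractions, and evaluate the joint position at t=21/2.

Δ: Δ0=-2/3, Δ1=4/3, Δ2=3, Δ3=-2, Δ4=3
row 1: diag=12, rhs=12; c'=1/4, d'=1
row 2: denom=8−3·1/4=29/4; d'=(10−3·1)/(29/4)=28/29
row 3: denom=8−1·4/29=228/29; d'=(-30−1·28/29)/(228/29)=-449/114
row 4: denom=10−3·29/76=673/76; d'=(30−3·-449/114)/(673/76)=3178/673
back: M4=3178/673
back: M3=-449/114−29/76·3178/673=-11590/2019
back: M2=28/29−4/29·-11590/2019=3548/2019
back: M1=1−1/4·3548/2019=1132/2019
M: M0=0, M1=1132/2019, M2=3548/2019, M3=-11590/2019, M4=3178/673, M5=0
seg 0: a=-2, c=M0/2=0, d=(M1−M0)/(6·3)=566/18171, b=Δ0−h0·(2M0+M1)/6=-1912/2019
seg 1: a=-4, c=M1/2=566/2019, d=(M2−M1)/(6·3)=1208/18171, b=Δ1−h1·(2M1+M2)/6=-214/2019
seg 2: a=0, c=M2/2=1774/2019, d=(M3−M2)/(6·1)=-841/673, b=Δ2−h2·(2M2+M3)/6=6806/2019
seg 3: a=3, c=M3/2=-5795/2019, d=(M4−M3)/(6·3)=10562/18171, b=Δ3−h3·(2M3+M4)/6=2785/2019
seg 4: a=-3, c=M4/2=1589/673, d=(M5−M4)/(6·2)=-1589/4038, b=Δ4−h4·(2M4+M5)/6=-299/2019
t_q=21/2 → seg 4, τ=1/2; S=-3+-299/2019·τ+1589/673·τ²+-1589/4038·τ³=-27275/10768

  seg 0: a=-2 b=-1912/2019 c=0 d=566/18171
  seg 1: a=-4 b=-214/2019 c=566/2019 d=1208/18171
  seg 2: a=0 b=6806/2019 c=1774/2019 d=-841/673
  seg 3: a=3 b=2785/2019 c=-5795/2019 d=10562/18171
  seg 4: a=-3 b=-299/2019 c=1589/673 d=-1589/4038
S(21/2) = -27275/10768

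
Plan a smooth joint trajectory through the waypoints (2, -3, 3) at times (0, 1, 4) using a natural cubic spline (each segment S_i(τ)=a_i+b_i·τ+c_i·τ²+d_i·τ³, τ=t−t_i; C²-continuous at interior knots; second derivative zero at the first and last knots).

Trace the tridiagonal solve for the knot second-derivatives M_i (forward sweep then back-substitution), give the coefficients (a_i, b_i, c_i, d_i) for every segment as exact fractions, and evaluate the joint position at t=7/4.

  seg 0: a=2 b=-47/8 c=0 d=7/8
  seg 1: a=-3 b=-13/4 c=21/8 d=-7/24
S(7/4) = -2091/512

Δ: Δ0=-5, Δ1=2
row 1: diag=8, rhs=42; c'=3/8, d'=21/4
back: M1=21/4
M: M0=0, M1=21/4, M2=0
seg 0: a=2, c=M0/2=0, d=(M1−M0)/(6·1)=7/8, b=Δ0−h0·(2M0+M1)/6=-47/8
seg 1: a=-3, c=M1/2=21/8, d=(M2−M1)/(6·3)=-7/24, b=Δ1−h1·(2M1+M2)/6=-13/4
t_q=7/4 → seg 1, τ=3/4; S=-3+-13/4·τ+21/8·τ²+-7/24·τ³=-2091/512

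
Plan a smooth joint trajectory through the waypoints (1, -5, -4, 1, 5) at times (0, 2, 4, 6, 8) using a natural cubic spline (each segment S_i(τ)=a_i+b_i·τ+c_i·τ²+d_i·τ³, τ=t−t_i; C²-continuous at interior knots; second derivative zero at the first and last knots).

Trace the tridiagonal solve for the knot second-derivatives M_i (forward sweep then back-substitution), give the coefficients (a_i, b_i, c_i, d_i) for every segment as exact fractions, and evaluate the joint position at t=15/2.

  seg 0: a=1 b=-53/14 c=0 d=11/56
  seg 1: a=-5 b=-10/7 c=33/28 d=-3/28
  seg 2: a=-4 b=2 c=15/28 d=-1/7
  seg 3: a=1 b=17/7 c=-9/28 d=3/56
S(15/2) = 1837/448

Δ: Δ0=-3, Δ1=1/2, Δ2=5/2, Δ3=2
row 1: diag=8, rhs=21; c'=1/4, d'=21/8
row 2: denom=8−2·1/4=15/2; d'=(12−2·21/8)/(15/2)=9/10
row 3: denom=8−2·4/15=112/15; d'=(-3−2·9/10)/(112/15)=-9/14
back: M3=-9/14
back: M2=9/10−4/15·-9/14=15/14
back: M1=21/8−1/4·15/14=33/14
M: M0=0, M1=33/14, M2=15/14, M3=-9/14, M4=0
seg 0: a=1, c=M0/2=0, d=(M1−M0)/(6·2)=11/56, b=Δ0−h0·(2M0+M1)/6=-53/14
seg 1: a=-5, c=M1/2=33/28, d=(M2−M1)/(6·2)=-3/28, b=Δ1−h1·(2M1+M2)/6=-10/7
seg 2: a=-4, c=M2/2=15/28, d=(M3−M2)/(6·2)=-1/7, b=Δ2−h2·(2M2+M3)/6=2
seg 3: a=1, c=M3/2=-9/28, d=(M4−M3)/(6·2)=3/56, b=Δ3−h3·(2M3+M4)/6=17/7
t_q=15/2 → seg 3, τ=3/2; S=1+17/7·τ+-9/28·τ²+3/56·τ³=1837/448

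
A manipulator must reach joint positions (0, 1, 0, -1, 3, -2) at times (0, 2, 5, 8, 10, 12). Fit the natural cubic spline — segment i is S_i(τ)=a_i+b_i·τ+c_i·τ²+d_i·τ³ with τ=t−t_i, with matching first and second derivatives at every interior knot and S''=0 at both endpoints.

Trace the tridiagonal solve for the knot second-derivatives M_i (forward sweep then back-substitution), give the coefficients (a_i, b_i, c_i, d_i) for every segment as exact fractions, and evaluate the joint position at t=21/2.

  seg 0: a=0 b=1190/1929 c=0 d=-451/15432
  seg 1: a=1 b=1027/3858 c=-451/2572 d=-21/2572
  seg 2: a=0 b=-7765/7716 c=-160/643 d=1217/7716
  seg 3: a=-1 b=6787/3858 c=3011/2572 d=-1013/1929
  seg 4: a=3 b=541/3858 c=-5093/2572 d=5093/15432
S(21/2) = 107667/41152

Δ: Δ0=1/2, Δ1=-1/3, Δ2=-1/3, Δ3=2, Δ4=-5/2
row 1: diag=10, rhs=-5; c'=3/10, d'=-1/2
row 2: denom=12−3·3/10=111/10; d'=(0−3·-1/2)/(111/10)=5/37
row 3: denom=10−3·10/37=340/37; d'=(14−3·5/37)/(340/37)=503/340
row 4: denom=8−2·37/170=643/85; d'=(-27−2·503/340)/(643/85)=-5093/1286
back: M4=-5093/1286
back: M3=503/340−37/170·-5093/1286=3011/1286
back: M2=5/37−10/37·3011/1286=-320/643
back: M1=-1/2−3/10·-320/643=-451/1286
M: M0=0, M1=-451/1286, M2=-320/643, M3=3011/1286, M4=-5093/1286, M5=0
seg 0: a=0, c=M0/2=0, d=(M1−M0)/(6·2)=-451/15432, b=Δ0−h0·(2M0+M1)/6=1190/1929
seg 1: a=1, c=M1/2=-451/2572, d=(M2−M1)/(6·3)=-21/2572, b=Δ1−h1·(2M1+M2)/6=1027/3858
seg 2: a=0, c=M2/2=-160/643, d=(M3−M2)/(6·3)=1217/7716, b=Δ2−h2·(2M2+M3)/6=-7765/7716
seg 3: a=-1, c=M3/2=3011/2572, d=(M4−M3)/(6·2)=-1013/1929, b=Δ3−h3·(2M3+M4)/6=6787/3858
seg 4: a=3, c=M4/2=-5093/2572, d=(M5−M4)/(6·2)=5093/15432, b=Δ4−h4·(2M4+M5)/6=541/3858
t_q=21/2 → seg 4, τ=1/2; S=3+541/3858·τ+-5093/2572·τ²+5093/15432·τ³=107667/41152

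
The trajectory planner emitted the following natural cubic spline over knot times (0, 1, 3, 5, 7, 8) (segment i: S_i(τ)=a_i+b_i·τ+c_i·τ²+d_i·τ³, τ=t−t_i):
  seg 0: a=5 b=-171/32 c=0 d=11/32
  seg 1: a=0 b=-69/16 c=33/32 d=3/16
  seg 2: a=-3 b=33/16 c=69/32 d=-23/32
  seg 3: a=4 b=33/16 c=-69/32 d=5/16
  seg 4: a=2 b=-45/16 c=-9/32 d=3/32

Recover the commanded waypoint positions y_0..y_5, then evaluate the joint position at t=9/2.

y_0 = S_0(0) = a_0 = 5
y_1 = S_1(0) = a_1 = 0
y_2 = S_2(0) = a_2 = -3
y_3 = S_3(0) = a_3 = 4
y_4 = S_4(0) = a_4 = 2
y_5 = S_4(1) = -1
t_q=9/2 is in segment 2 (τ=3/2); S_2(τ)=645/256

y_0=5 y_1=0 y_2=-3 y_3=4 y_4=2 y_5=-1
S(9/2) = 645/256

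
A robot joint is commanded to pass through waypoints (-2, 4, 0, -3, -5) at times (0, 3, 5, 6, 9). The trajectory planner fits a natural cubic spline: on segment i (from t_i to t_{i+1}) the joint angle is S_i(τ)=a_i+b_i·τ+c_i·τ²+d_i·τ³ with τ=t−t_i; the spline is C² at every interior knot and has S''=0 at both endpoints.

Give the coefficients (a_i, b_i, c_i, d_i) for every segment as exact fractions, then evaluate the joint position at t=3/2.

  seg 0: a=-2 b=689/219 c=0 d=-251/1971
  seg 1: a=4 b=-64/219 c=-251/219 d=32/219
  seg 2: a=0 b=-228/73 c=-59/219 d=86/219
  seg 3: a=-3 b=-544/219 c=199/219 d=-199/1971
S(3/2) = 1337/584

Δ: Δ0=2, Δ1=-2, Δ2=-3, Δ3=-2/3
row 1: diag=10, rhs=-24; c'=1/5, d'=-12/5
row 2: denom=6−2·1/5=28/5; d'=(-6−2·-12/5)/(28/5)=-3/14
row 3: denom=8−1·5/28=219/28; d'=(14−1·-3/14)/(219/28)=398/219
back: M3=398/219
back: M2=-3/14−5/28·398/219=-118/219
back: M1=-12/5−1/5·-118/219=-502/219
M: M0=0, M1=-502/219, M2=-118/219, M3=398/219, M4=0
seg 0: a=-2, c=M0/2=0, d=(M1−M0)/(6·3)=-251/1971, b=Δ0−h0·(2M0+M1)/6=689/219
seg 1: a=4, c=M1/2=-251/219, d=(M2−M1)/(6·2)=32/219, b=Δ1−h1·(2M1+M2)/6=-64/219
seg 2: a=0, c=M2/2=-59/219, d=(M3−M2)/(6·1)=86/219, b=Δ2−h2·(2M2+M3)/6=-228/73
seg 3: a=-3, c=M3/2=199/219, d=(M4−M3)/(6·3)=-199/1971, b=Δ3−h3·(2M3+M4)/6=-544/219
t_q=3/2 → seg 0, τ=3/2; S=-2+689/219·τ+0·τ²+-251/1971·τ³=1337/584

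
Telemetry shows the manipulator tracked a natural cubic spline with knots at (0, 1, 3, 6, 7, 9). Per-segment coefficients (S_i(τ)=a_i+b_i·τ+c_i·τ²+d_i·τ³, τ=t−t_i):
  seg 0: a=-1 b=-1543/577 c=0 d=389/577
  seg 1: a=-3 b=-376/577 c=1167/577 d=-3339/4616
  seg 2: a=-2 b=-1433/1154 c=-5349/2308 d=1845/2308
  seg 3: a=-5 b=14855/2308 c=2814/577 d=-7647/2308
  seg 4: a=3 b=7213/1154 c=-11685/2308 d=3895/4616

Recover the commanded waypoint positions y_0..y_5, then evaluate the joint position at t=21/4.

y_0 = S_0(0) = a_0 = -1
y_1 = S_1(0) = a_1 = -3
y_2 = S_2(0) = a_2 = -2
y_3 = S_3(0) = a_3 = -5
y_4 = S_4(0) = a_4 = 3
y_5 = S_4(2) = 2
t_q=21/4 is in segment 2 (τ=9/4); S_2(τ)=-1096199/147712

y_0=-1 y_1=-3 y_2=-2 y_3=-5 y_4=3 y_5=2
S(21/4) = -1096199/147712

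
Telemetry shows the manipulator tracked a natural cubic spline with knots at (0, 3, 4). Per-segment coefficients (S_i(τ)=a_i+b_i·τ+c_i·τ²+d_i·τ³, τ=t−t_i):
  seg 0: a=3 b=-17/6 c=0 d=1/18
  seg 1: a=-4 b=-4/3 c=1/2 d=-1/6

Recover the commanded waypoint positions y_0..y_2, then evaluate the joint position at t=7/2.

y_0=3 y_1=-4 y_2=-5
S(7/2) = -73/16

y_0 = S_0(0) = a_0 = 3
y_1 = S_1(0) = a_1 = -4
y_2 = S_1(1) = -5
t_q=7/2 is in segment 1 (τ=1/2); S_1(τ)=-73/16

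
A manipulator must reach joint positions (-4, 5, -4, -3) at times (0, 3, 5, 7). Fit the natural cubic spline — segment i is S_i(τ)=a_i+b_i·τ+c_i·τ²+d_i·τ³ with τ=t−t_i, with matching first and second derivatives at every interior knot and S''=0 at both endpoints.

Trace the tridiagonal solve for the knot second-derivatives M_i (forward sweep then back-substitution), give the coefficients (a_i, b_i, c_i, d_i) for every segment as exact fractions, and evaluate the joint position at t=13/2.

  seg 0: a=-4 b=219/38 c=0 d=-35/114
  seg 1: a=5 b=-48/19 c=-105/38 d=135/152
  seg 2: a=-4 b=-111/38 c=195/76 d=-65/152
S(13/2) = -4927/1216

Δ: Δ0=3, Δ1=-9/2, Δ2=1/2
row 1: diag=10, rhs=-45; c'=1/5, d'=-9/2
row 2: denom=8−2·1/5=38/5; d'=(30−2·-9/2)/(38/5)=195/38
back: M2=195/38
back: M1=-9/2−1/5·195/38=-105/19
M: M0=0, M1=-105/19, M2=195/38, M3=0
seg 0: a=-4, c=M0/2=0, d=(M1−M0)/(6·3)=-35/114, b=Δ0−h0·(2M0+M1)/6=219/38
seg 1: a=5, c=M1/2=-105/38, d=(M2−M1)/(6·2)=135/152, b=Δ1−h1·(2M1+M2)/6=-48/19
seg 2: a=-4, c=M2/2=195/76, d=(M3−M2)/(6·2)=-65/152, b=Δ2−h2·(2M2+M3)/6=-111/38
t_q=13/2 → seg 2, τ=3/2; S=-4+-111/38·τ+195/76·τ²+-65/152·τ³=-4927/1216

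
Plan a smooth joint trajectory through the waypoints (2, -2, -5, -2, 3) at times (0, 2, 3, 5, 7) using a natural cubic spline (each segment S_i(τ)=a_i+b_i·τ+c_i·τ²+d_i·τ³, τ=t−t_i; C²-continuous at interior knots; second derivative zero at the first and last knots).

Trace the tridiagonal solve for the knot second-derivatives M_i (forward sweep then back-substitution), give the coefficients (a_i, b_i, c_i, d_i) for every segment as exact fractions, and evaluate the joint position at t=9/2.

Δ: Δ0=-2, Δ1=-3, Δ2=3/2, Δ3=5/2
row 1: diag=6, rhs=-6; c'=1/6, d'=-1
row 2: denom=6−1·1/6=35/6; d'=(27−1·-1)/(35/6)=24/5
row 3: denom=8−2·12/35=256/35; d'=(6−2·24/5)/(256/35)=-63/128
back: M3=-63/128
back: M2=24/5−12/35·-63/128=159/32
back: M1=-1−1/6·159/32=-117/64
M: M0=0, M1=-117/64, M2=159/32, M3=-63/128, M4=0
seg 0: a=2, c=M0/2=0, d=(M1−M0)/(6·2)=-39/256, b=Δ0−h0·(2M0+M1)/6=-89/64
seg 1: a=-2, c=M1/2=-117/128, d=(M2−M1)/(6·1)=145/128, b=Δ1−h1·(2M1+M2)/6=-103/32
seg 2: a=-5, c=M2/2=159/64, d=(M3−M2)/(6·2)=-233/512, b=Δ2−h2·(2M2+M3)/6=-211/128
seg 3: a=-2, c=M3/2=-63/256, d=(M4−M3)/(6·2)=21/512, b=Δ3−h3·(2M3+M4)/6=181/64
t_q=9/2 → seg 2, τ=3/2; S=-5+-211/128·τ+159/64·τ²+-233/512·τ³=-14003/4096

  seg 0: a=2 b=-89/64 c=0 d=-39/256
  seg 1: a=-2 b=-103/32 c=-117/128 d=145/128
  seg 2: a=-5 b=-211/128 c=159/64 d=-233/512
  seg 3: a=-2 b=181/64 c=-63/256 d=21/512
S(9/2) = -14003/4096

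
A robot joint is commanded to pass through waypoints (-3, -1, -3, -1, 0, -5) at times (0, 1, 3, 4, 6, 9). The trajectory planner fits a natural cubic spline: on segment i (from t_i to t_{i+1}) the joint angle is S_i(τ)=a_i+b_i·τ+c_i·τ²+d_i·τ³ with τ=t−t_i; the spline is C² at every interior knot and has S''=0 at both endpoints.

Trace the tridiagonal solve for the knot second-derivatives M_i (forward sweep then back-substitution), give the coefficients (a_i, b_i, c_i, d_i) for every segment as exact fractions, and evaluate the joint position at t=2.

  seg 0: a=-3 b=7199/2598 c=0 d=-2003/2598
  seg 1: a=-1 b=595/1299 c=-2003/866 d=4115/5196
  seg 2: a=-3 b=922/1299 c=1056/433 d=-1492/1299
  seg 3: a=-1 b=2782/1299 c=-436/433 d=967/10392
  seg 4: a=0 b=-1999/2598 c=-777/1732 d=259/5196
S(2) = -3573/1732

Δ: Δ0=2, Δ1=-1, Δ2=2, Δ3=1/2, Δ4=-5/3
row 1: diag=6, rhs=-18; c'=1/3, d'=-3
row 2: denom=6−2·1/3=16/3; d'=(18−2·-3)/(16/3)=9/2
row 3: denom=6−1·3/16=93/16; d'=(-9−1·9/2)/(93/16)=-72/31
row 4: denom=10−2·32/93=866/93; d'=(-13−2·-72/31)/(866/93)=-777/866
back: M4=-777/866
back: M3=-72/31−32/93·-777/866=-872/433
back: M2=9/2−3/16·-872/433=2112/433
back: M1=-3−1/3·2112/433=-2003/433
M: M0=0, M1=-2003/433, M2=2112/433, M3=-872/433, M4=-777/866, M5=0
seg 0: a=-3, c=M0/2=0, d=(M1−M0)/(6·1)=-2003/2598, b=Δ0−h0·(2M0+M1)/6=7199/2598
seg 1: a=-1, c=M1/2=-2003/866, d=(M2−M1)/(6·2)=4115/5196, b=Δ1−h1·(2M1+M2)/6=595/1299
seg 2: a=-3, c=M2/2=1056/433, d=(M3−M2)/(6·1)=-1492/1299, b=Δ2−h2·(2M2+M3)/6=922/1299
seg 3: a=-1, c=M3/2=-436/433, d=(M4−M3)/(6·2)=967/10392, b=Δ3−h3·(2M3+M4)/6=2782/1299
seg 4: a=0, c=M4/2=-777/1732, d=(M5−M4)/(6·3)=259/5196, b=Δ4−h4·(2M4+M5)/6=-1999/2598
t_q=2 → seg 1, τ=1; S=-1+595/1299·τ+-2003/866·τ²+4115/5196·τ³=-3573/1732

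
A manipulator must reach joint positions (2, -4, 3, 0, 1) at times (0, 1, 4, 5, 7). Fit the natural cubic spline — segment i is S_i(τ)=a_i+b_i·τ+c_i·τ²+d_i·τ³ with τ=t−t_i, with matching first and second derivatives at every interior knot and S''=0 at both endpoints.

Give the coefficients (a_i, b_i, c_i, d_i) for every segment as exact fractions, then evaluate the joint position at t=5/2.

  seg 0: a=2 b=-2083/276 c=0 d=427/276
  seg 1: a=-4 b=-401/138 c=427/92 d=-799/828
  seg 2: a=3 b=-307/276 c=-93/23 d=595/276
  seg 3: a=0 b=-377/138 c=223/92 d=-223/552
S(5/2) = -863/736

Δ: Δ0=-6, Δ1=7/3, Δ2=-3, Δ3=1/2
row 1: diag=8, rhs=50; c'=3/8, d'=25/4
row 2: denom=8−3·3/8=55/8; d'=(-32−3·25/4)/(55/8)=-406/55
row 3: denom=6−1·8/55=322/55; d'=(21−1·-406/55)/(322/55)=223/46
back: M3=223/46
back: M2=-406/55−8/55·223/46=-186/23
back: M1=25/4−3/8·-186/23=427/46
M: M0=0, M1=427/46, M2=-186/23, M3=223/46, M4=0
seg 0: a=2, c=M0/2=0, d=(M1−M0)/(6·1)=427/276, b=Δ0−h0·(2M0+M1)/6=-2083/276
seg 1: a=-4, c=M1/2=427/92, d=(M2−M1)/(6·3)=-799/828, b=Δ1−h1·(2M1+M2)/6=-401/138
seg 2: a=3, c=M2/2=-93/23, d=(M3−M2)/(6·1)=595/276, b=Δ2−h2·(2M2+M3)/6=-307/276
seg 3: a=0, c=M3/2=223/92, d=(M4−M3)/(6·2)=-223/552, b=Δ3−h3·(2M3+M4)/6=-377/138
t_q=5/2 → seg 1, τ=3/2; S=-4+-401/138·τ+427/92·τ²+-799/828·τ³=-863/736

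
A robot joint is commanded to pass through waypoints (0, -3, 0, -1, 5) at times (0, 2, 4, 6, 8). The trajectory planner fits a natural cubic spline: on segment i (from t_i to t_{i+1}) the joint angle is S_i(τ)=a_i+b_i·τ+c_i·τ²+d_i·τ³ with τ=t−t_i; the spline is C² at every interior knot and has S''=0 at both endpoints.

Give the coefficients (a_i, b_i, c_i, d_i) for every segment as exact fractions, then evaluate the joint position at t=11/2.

Δ: Δ0=-3/2, Δ1=3/2, Δ2=-1/2, Δ3=3
row 1: diag=8, rhs=18; c'=1/4, d'=9/4
row 2: denom=8−2·1/4=15/2; d'=(-12−2·9/4)/(15/2)=-11/5
row 3: denom=8−2·4/15=112/15; d'=(21−2·-11/5)/(112/15)=381/112
back: M3=381/112
back: M2=-11/5−4/15·381/112=-87/28
back: M1=9/4−1/4·-87/28=339/112
M: M0=0, M1=339/112, M2=-87/28, M3=381/112, M4=0
seg 0: a=0, c=M0/2=0, d=(M1−M0)/(6·2)=113/448, b=Δ0−h0·(2M0+M1)/6=-281/112
seg 1: a=-3, c=M1/2=339/224, d=(M2−M1)/(6·2)=-229/448, b=Δ1−h1·(2M1+M2)/6=29/56
seg 2: a=0, c=M2/2=-87/56, d=(M3−M2)/(6·2)=243/448, b=Δ2−h2·(2M2+M3)/6=7/16
seg 3: a=-1, c=M3/2=381/224, d=(M4−M3)/(6·2)=-127/448, b=Δ3−h3·(2M3+M4)/6=41/56
t_q=11/2 → seg 2, τ=3/2; S=0+7/16·τ+-87/56·τ²+243/448·τ³=-3615/3584

  seg 0: a=0 b=-281/112 c=0 d=113/448
  seg 1: a=-3 b=29/56 c=339/224 d=-229/448
  seg 2: a=0 b=7/16 c=-87/56 d=243/448
  seg 3: a=-1 b=41/56 c=381/224 d=-127/448
S(11/2) = -3615/3584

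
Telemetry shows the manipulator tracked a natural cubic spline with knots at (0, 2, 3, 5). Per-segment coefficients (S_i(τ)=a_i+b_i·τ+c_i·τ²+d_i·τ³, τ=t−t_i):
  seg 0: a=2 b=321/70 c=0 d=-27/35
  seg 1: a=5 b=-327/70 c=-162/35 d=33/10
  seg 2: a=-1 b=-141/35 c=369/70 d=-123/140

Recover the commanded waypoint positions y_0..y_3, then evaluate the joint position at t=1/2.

y_0 = S_0(0) = a_0 = 2
y_1 = S_1(0) = a_1 = 5
y_2 = S_2(0) = a_2 = -1
y_3 = S_2(2) = 5
t_q=1/2 is in segment 0 (τ=1/2); S_0(τ)=235/56

y_0=2 y_1=5 y_2=-1 y_3=5
S(1/2) = 235/56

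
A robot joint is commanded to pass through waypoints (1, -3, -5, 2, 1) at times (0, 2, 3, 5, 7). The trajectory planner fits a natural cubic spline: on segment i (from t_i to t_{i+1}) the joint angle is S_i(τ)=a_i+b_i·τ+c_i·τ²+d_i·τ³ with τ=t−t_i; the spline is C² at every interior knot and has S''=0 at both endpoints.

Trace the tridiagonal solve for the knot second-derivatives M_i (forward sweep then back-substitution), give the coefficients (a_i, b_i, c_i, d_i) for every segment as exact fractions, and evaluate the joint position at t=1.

Δ: Δ0=-2, Δ1=-2, Δ2=7/2, Δ3=-1/2
row 1: diag=6, rhs=0; c'=1/6, d'=0
row 2: denom=6−1·1/6=35/6; d'=(33−1·0)/(35/6)=198/35
row 3: denom=8−2·12/35=256/35; d'=(-24−2·198/35)/(256/35)=-309/64
back: M3=-309/64
back: M2=198/35−12/35·-309/64=117/16
back: M1=0−1/6·117/16=-39/32
M: M0=0, M1=-39/32, M2=117/16, M3=-309/64, M4=0
seg 0: a=1, c=M0/2=0, d=(M1−M0)/(6·2)=-13/128, b=Δ0−h0·(2M0+M1)/6=-51/32
seg 1: a=-3, c=M1/2=-39/64, d=(M2−M1)/(6·1)=91/64, b=Δ1−h1·(2M1+M2)/6=-45/16
seg 2: a=-5, c=M2/2=117/32, d=(M3−M2)/(6·2)=-259/256, b=Δ2−h2·(2M2+M3)/6=15/64
seg 3: a=2, c=M3/2=-309/128, d=(M4−M3)/(6·2)=103/256, b=Δ3−h3·(2M3+M4)/6=87/32
t_q=1 → seg 0, τ=1; S=1+-51/32·τ+0·τ²+-13/128·τ³=-89/128

  seg 0: a=1 b=-51/32 c=0 d=-13/128
  seg 1: a=-3 b=-45/16 c=-39/64 d=91/64
  seg 2: a=-5 b=15/64 c=117/32 d=-259/256
  seg 3: a=2 b=87/32 c=-309/128 d=103/256
S(1) = -89/128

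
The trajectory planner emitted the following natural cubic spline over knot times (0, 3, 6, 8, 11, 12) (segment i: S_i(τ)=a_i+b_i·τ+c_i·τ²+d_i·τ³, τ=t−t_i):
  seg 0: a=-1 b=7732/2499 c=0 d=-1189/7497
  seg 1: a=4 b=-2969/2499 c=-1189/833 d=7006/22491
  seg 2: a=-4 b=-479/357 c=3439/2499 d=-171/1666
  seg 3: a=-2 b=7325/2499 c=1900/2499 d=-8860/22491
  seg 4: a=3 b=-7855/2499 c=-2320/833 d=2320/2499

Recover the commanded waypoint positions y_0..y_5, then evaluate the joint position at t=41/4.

y_0 = S_0(0) = a_0 = -1
y_1 = S_1(0) = a_1 = 4
y_2 = S_2(0) = a_2 = -4
y_3 = S_3(0) = a_3 = -2
y_4 = S_4(0) = a_4 = 3
y_5 = S_4(1) = -2
t_q=41/4 is in segment 3 (τ=9/4); S_3(τ)=52739/13328

y_0=-1 y_1=4 y_2=-4 y_3=-2 y_4=3 y_5=-2
S(41/4) = 52739/13328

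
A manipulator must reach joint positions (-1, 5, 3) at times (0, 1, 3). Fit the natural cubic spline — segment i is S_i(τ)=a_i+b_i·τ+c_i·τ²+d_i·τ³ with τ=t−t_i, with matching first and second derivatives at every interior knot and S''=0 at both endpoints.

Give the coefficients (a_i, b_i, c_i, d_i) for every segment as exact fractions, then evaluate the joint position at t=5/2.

  seg 0: a=-1 b=43/6 c=0 d=-7/6
  seg 1: a=5 b=11/3 c=-7/2 d=7/12
S(5/2) = 147/32

Δ: Δ0=6, Δ1=-1
row 1: diag=6, rhs=-42; c'=1/3, d'=-7
back: M1=-7
M: M0=0, M1=-7, M2=0
seg 0: a=-1, c=M0/2=0, d=(M1−M0)/(6·1)=-7/6, b=Δ0−h0·(2M0+M1)/6=43/6
seg 1: a=5, c=M1/2=-7/2, d=(M2−M1)/(6·2)=7/12, b=Δ1−h1·(2M1+M2)/6=11/3
t_q=5/2 → seg 1, τ=3/2; S=5+11/3·τ+-7/2·τ²+7/12·τ³=147/32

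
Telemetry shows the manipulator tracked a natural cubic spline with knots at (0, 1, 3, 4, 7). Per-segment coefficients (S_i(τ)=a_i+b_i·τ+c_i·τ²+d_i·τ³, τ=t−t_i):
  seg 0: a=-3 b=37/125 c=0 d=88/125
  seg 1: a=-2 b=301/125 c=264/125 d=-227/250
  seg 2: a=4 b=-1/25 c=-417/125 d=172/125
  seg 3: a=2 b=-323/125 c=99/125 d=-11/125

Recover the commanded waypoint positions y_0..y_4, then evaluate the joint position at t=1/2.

y_0=-3 y_1=-2 y_2=4 y_3=2 y_4=-1
S(1/2) = -691/250

y_0 = S_0(0) = a_0 = -3
y_1 = S_1(0) = a_1 = -2
y_2 = S_2(0) = a_2 = 4
y_3 = S_3(0) = a_3 = 2
y_4 = S_3(3) = -1
t_q=1/2 is in segment 0 (τ=1/2); S_0(τ)=-691/250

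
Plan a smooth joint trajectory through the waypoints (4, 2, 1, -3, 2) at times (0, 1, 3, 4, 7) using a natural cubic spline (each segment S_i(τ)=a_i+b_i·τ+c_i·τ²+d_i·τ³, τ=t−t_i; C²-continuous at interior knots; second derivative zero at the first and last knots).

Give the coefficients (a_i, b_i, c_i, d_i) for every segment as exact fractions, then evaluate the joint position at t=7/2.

  seg 0: a=4 b=-3827/1500 c=0 d=827/1500
  seg 1: a=2 b=-673/750 c=827/500 d=-2183/3000
  seg 2: a=1 b=-226/75 c=-339/125 d=647/375
  seg 3: a=-3 b=-1223/375 c=308/125 d=-308/1125
S(7/2) = -969/1000

Δ: Δ0=-2, Δ1=-1/2, Δ2=-4, Δ3=5/3
row 1: diag=6, rhs=9; c'=1/3, d'=3/2
row 2: denom=6−2·1/3=16/3; d'=(-21−2·3/2)/(16/3)=-9/2
row 3: denom=8−1·3/16=125/16; d'=(34−1·-9/2)/(125/16)=616/125
back: M3=616/125
back: M2=-9/2−3/16·616/125=-678/125
back: M1=3/2−1/3·-678/125=827/250
M: M0=0, M1=827/250, M2=-678/125, M3=616/125, M4=0
seg 0: a=4, c=M0/2=0, d=(M1−M0)/(6·1)=827/1500, b=Δ0−h0·(2M0+M1)/6=-3827/1500
seg 1: a=2, c=M1/2=827/500, d=(M2−M1)/(6·2)=-2183/3000, b=Δ1−h1·(2M1+M2)/6=-673/750
seg 2: a=1, c=M2/2=-339/125, d=(M3−M2)/(6·1)=647/375, b=Δ2−h2·(2M2+M3)/6=-226/75
seg 3: a=-3, c=M3/2=308/125, d=(M4−M3)/(6·3)=-308/1125, b=Δ3−h3·(2M3+M4)/6=-1223/375
t_q=7/2 → seg 2, τ=1/2; S=1+-226/75·τ+-339/125·τ²+647/375·τ³=-969/1000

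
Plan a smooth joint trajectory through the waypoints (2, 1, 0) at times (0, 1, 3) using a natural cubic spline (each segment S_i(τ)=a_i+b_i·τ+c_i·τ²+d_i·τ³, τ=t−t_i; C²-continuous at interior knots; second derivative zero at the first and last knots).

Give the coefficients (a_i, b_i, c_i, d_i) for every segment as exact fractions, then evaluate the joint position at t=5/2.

Δ: Δ0=-1, Δ1=-1/2
row 1: diag=6, rhs=3; c'=1/3, d'=1/2
back: M1=1/2
M: M0=0, M1=1/2, M2=0
seg 0: a=2, c=M0/2=0, d=(M1−M0)/(6·1)=1/12, b=Δ0−h0·(2M0+M1)/6=-13/12
seg 1: a=1, c=M1/2=1/4, d=(M2−M1)/(6·2)=-1/24, b=Δ1−h1·(2M1+M2)/6=-5/6
t_q=5/2 → seg 1, τ=3/2; S=1+-5/6·τ+1/4·τ²+-1/24·τ³=11/64

  seg 0: a=2 b=-13/12 c=0 d=1/12
  seg 1: a=1 b=-5/6 c=1/4 d=-1/24
S(5/2) = 11/64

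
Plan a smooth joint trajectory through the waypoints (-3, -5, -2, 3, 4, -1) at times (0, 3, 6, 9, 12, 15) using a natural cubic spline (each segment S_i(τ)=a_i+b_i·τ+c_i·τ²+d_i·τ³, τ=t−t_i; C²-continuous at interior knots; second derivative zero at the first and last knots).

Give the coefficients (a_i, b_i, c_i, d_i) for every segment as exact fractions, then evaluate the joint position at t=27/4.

  seg 0: a=-3 b=-658/627 c=0 d=80/1881
  seg 1: a=-5 b=62/627 c=80/209 d=-155/5643
  seg 2: a=-2 b=1037/627 c=85/627 d=-13/297
  seg 3: a=3 b=806/627 c=-54/209 d=-37/1881
  seg 4: a=4 b=-499/627 c=-91/209 d=91/1881
S(27/4) = -9387/13376

Δ: Δ0=-2/3, Δ1=1, Δ2=5/3, Δ3=1/3, Δ4=-5/3
row 1: diag=12, rhs=10; c'=1/4, d'=5/6
row 2: denom=12−3·1/4=45/4; d'=(4−3·5/6)/(45/4)=2/15
row 3: denom=12−3·4/15=56/5; d'=(-8−3·2/15)/(56/5)=-3/4
row 4: denom=12−3·15/56=627/56; d'=(-12−3·-3/4)/(627/56)=-182/209
back: M4=-182/209
back: M3=-3/4−15/56·-182/209=-108/209
back: M2=2/15−4/15·-108/209=170/627
back: M1=5/6−1/4·170/627=160/209
M: M0=0, M1=160/209, M2=170/627, M3=-108/209, M4=-182/209, M5=0
seg 0: a=-3, c=M0/2=0, d=(M1−M0)/(6·3)=80/1881, b=Δ0−h0·(2M0+M1)/6=-658/627
seg 1: a=-5, c=M1/2=80/209, d=(M2−M1)/(6·3)=-155/5643, b=Δ1−h1·(2M1+M2)/6=62/627
seg 2: a=-2, c=M2/2=85/627, d=(M3−M2)/(6·3)=-13/297, b=Δ2−h2·(2M2+M3)/6=1037/627
seg 3: a=3, c=M3/2=-54/209, d=(M4−M3)/(6·3)=-37/1881, b=Δ3−h3·(2M3+M4)/6=806/627
seg 4: a=4, c=M4/2=-91/209, d=(M5−M4)/(6·3)=91/1881, b=Δ4−h4·(2M4+M5)/6=-499/627
t_q=27/4 → seg 2, τ=3/4; S=-2+1037/627·τ+85/627·τ²+-13/297·τ³=-9387/13376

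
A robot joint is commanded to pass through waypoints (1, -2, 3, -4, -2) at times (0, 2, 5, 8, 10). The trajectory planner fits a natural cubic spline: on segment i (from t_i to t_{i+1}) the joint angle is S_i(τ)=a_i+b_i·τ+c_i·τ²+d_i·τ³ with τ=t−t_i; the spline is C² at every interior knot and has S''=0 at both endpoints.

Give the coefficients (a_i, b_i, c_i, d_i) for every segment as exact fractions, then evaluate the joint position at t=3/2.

  seg 0: a=1 b=-149/60 c=0 d=59/240
  seg 1: a=-2 b=7/15 c=59/40 d=-43/120
  seg 2: a=3 b=-43/120 c=-7/4 d=131/360
  seg 3: a=-4 b=-31/30 c=61/40 d=-61/240
S(3/2) = -1213/640

Δ: Δ0=-3/2, Δ1=5/3, Δ2=-7/3, Δ3=1
row 1: diag=10, rhs=19; c'=3/10, d'=19/10
row 2: denom=12−3·3/10=111/10; d'=(-24−3·19/10)/(111/10)=-99/37
row 3: denom=10−3·10/37=340/37; d'=(20−3·-99/37)/(340/37)=61/20
back: M3=61/20
back: M2=-99/37−10/37·61/20=-7/2
back: M1=19/10−3/10·-7/2=59/20
M: M0=0, M1=59/20, M2=-7/2, M3=61/20, M4=0
seg 0: a=1, c=M0/2=0, d=(M1−M0)/(6·2)=59/240, b=Δ0−h0·(2M0+M1)/6=-149/60
seg 1: a=-2, c=M1/2=59/40, d=(M2−M1)/(6·3)=-43/120, b=Δ1−h1·(2M1+M2)/6=7/15
seg 2: a=3, c=M2/2=-7/4, d=(M3−M2)/(6·3)=131/360, b=Δ2−h2·(2M2+M3)/6=-43/120
seg 3: a=-4, c=M3/2=61/40, d=(M4−M3)/(6·2)=-61/240, b=Δ3−h3·(2M3+M4)/6=-31/30
t_q=3/2 → seg 0, τ=3/2; S=1+-149/60·τ+0·τ²+59/240·τ³=-1213/640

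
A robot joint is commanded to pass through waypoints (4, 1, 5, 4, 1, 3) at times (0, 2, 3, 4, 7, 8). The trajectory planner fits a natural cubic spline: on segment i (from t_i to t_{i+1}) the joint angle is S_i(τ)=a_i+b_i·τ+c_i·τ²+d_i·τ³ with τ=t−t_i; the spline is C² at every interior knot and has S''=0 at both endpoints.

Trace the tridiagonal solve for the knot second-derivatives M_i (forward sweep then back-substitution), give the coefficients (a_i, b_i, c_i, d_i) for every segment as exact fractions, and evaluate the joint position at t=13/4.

  seg 0: a=4 b=-9379/2434 c=0 d=716/1217
  seg 1: a=1 b=7805/2434 c=4296/1217 d=-6661/2434
  seg 2: a=5 b=2503/1217 c=-11391/2434 d=3951/2434
  seg 3: a=4 b=-5923/2434 c=231/1217 d=701/7302
  seg 4: a=1 b=1579/1217 c=2565/2434 d=-855/2434
S(13/4) = 817363/155776

Δ: Δ0=-3/2, Δ1=4, Δ2=-1, Δ3=-1, Δ4=2
row 1: diag=6, rhs=33; c'=1/6, d'=11/2
row 2: denom=4−1·1/6=23/6; d'=(-30−1·11/2)/(23/6)=-213/23
row 3: denom=8−1·6/23=178/23; d'=(0−1·-213/23)/(178/23)=213/178
row 4: denom=8−3·69/178=1217/178; d'=(18−3·213/178)/(1217/178)=2565/1217
back: M4=2565/1217
back: M3=213/178−69/178·2565/1217=462/1217
back: M2=-213/23−6/23·462/1217=-11391/1217
back: M1=11/2−1/6·-11391/1217=8592/1217
M: M0=0, M1=8592/1217, M2=-11391/1217, M3=462/1217, M4=2565/1217, M5=0
seg 0: a=4, c=M0/2=0, d=(M1−M0)/(6·2)=716/1217, b=Δ0−h0·(2M0+M1)/6=-9379/2434
seg 1: a=1, c=M1/2=4296/1217, d=(M2−M1)/(6·1)=-6661/2434, b=Δ1−h1·(2M1+M2)/6=7805/2434
seg 2: a=5, c=M2/2=-11391/2434, d=(M3−M2)/(6·1)=3951/2434, b=Δ2−h2·(2M2+M3)/6=2503/1217
seg 3: a=4, c=M3/2=231/1217, d=(M4−M3)/(6·3)=701/7302, b=Δ3−h3·(2M3+M4)/6=-5923/2434
seg 4: a=1, c=M4/2=2565/2434, d=(M5−M4)/(6·1)=-855/2434, b=Δ4−h4·(2M4+M5)/6=1579/1217
t_q=13/4 → seg 2, τ=1/4; S=5+2503/1217·τ+-11391/2434·τ²+3951/2434·τ³=817363/155776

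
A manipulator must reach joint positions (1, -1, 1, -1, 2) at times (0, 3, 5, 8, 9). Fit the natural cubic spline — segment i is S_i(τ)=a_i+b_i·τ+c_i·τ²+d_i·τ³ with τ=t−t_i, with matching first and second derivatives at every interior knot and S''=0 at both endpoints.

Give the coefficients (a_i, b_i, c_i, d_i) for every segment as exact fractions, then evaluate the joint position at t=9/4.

  seg 0: a=1 b=-953/678 c=0 d=167/2034
  seg 1: a=-1 b=275/339 c=167/226 d=-437/1356
  seg 2: a=1 b=-34/339 c=-135/113 d=341/1017
  seg 3: a=-1 b=605/339 c=206/113 d=-206/339
S(9/4) = -17753/14464

Δ: Δ0=-2/3, Δ1=1, Δ2=-2/3, Δ3=3
row 1: diag=10, rhs=10; c'=1/5, d'=1
row 2: denom=10−2·1/5=48/5; d'=(-10−2·1)/(48/5)=-5/4
row 3: denom=8−3·5/16=113/16; d'=(22−3·-5/4)/(113/16)=412/113
back: M3=412/113
back: M2=-5/4−5/16·412/113=-270/113
back: M1=1−1/5·-270/113=167/113
M: M0=0, M1=167/113, M2=-270/113, M3=412/113, M4=0
seg 0: a=1, c=M0/2=0, d=(M1−M0)/(6·3)=167/2034, b=Δ0−h0·(2M0+M1)/6=-953/678
seg 1: a=-1, c=M1/2=167/226, d=(M2−M1)/(6·2)=-437/1356, b=Δ1−h1·(2M1+M2)/6=275/339
seg 2: a=1, c=M2/2=-135/113, d=(M3−M2)/(6·3)=341/1017, b=Δ2−h2·(2M2+M3)/6=-34/339
seg 3: a=-1, c=M3/2=206/113, d=(M4−M3)/(6·1)=-206/339, b=Δ3−h3·(2M3+M4)/6=605/339
t_q=9/4 → seg 0, τ=9/4; S=1+-953/678·τ+0·τ²+167/2034·τ³=-17753/14464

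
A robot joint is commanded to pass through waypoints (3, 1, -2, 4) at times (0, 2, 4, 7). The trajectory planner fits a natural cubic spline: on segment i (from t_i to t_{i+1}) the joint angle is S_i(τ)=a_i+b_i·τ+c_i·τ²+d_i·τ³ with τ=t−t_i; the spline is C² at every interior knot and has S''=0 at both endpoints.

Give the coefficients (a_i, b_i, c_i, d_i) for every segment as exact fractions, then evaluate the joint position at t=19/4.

Δ: Δ0=-1, Δ1=-3/2, Δ2=2
row 1: diag=8, rhs=-3; c'=1/4, d'=-3/8
row 2: denom=10−2·1/4=19/2; d'=(21−2·-3/8)/(19/2)=87/38
back: M2=87/38
back: M1=-3/8−1/4·87/38=-18/19
M: M0=0, M1=-18/19, M2=87/38, M3=0
seg 0: a=3, c=M0/2=0, d=(M1−M0)/(6·2)=-3/38, b=Δ0−h0·(2M0+M1)/6=-13/19
seg 1: a=1, c=M1/2=-9/19, d=(M2−M1)/(6·2)=41/152, b=Δ1−h1·(2M1+M2)/6=-31/19
seg 2: a=-2, c=M2/2=87/76, d=(M3−M2)/(6·3)=-29/228, b=Δ2−h2·(2M2+M3)/6=-11/38
t_q=19/4 → seg 2, τ=3/4; S=-2+-11/38·τ+87/76·τ²+-29/228·τ³=-7913/4864

  seg 0: a=3 b=-13/19 c=0 d=-3/38
  seg 1: a=1 b=-31/19 c=-9/19 d=41/152
  seg 2: a=-2 b=-11/38 c=87/76 d=-29/228
S(19/4) = -7913/4864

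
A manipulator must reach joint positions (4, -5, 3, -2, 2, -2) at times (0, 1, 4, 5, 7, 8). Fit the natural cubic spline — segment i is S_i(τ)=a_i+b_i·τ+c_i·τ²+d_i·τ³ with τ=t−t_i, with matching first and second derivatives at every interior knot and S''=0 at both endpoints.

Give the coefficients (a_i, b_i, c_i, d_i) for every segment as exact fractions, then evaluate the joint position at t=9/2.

Δ: Δ0=-9, Δ1=8/3, Δ2=-5, Δ3=2, Δ4=-4
row 1: diag=8, rhs=70; c'=3/8, d'=35/4
row 2: denom=8−3·3/8=55/8; d'=(-46−3·35/4)/(55/8)=-578/55
row 3: denom=6−1·8/55=322/55; d'=(42−1·-578/55)/(322/55)=1444/161
row 4: denom=6−2·55/161=856/161; d'=(-36−2·1444/161)/(856/161)=-2171/214
back: M4=-2171/214
back: M3=1444/161−55/161·-2171/214=2661/214
back: M2=-578/55−8/55·2661/214=-1318/107
back: M1=35/4−3/8·-1318/107=2861/214
M: M0=0, M1=2861/214, M2=-1318/107, M3=2661/214, M4=-2171/214, M5=0
seg 0: a=4, c=M0/2=0, d=(M1−M0)/(6·1)=2861/1284, b=Δ0−h0·(2M0+M1)/6=-14417/1284
seg 1: a=-5, c=M1/2=2861/428, d=(M2−M1)/(6·3)=-5497/3852, b=Δ1−h1·(2M1+M2)/6=-2917/642
seg 2: a=3, c=M2/2=-659/107, d=(M3−M2)/(6·1)=5297/1284, b=Δ2−h2·(2M2+M3)/6=-3809/1284
seg 3: a=-2, c=M3/2=2661/428, d=(M4−M3)/(6·2)=-604/321, b=Δ3−h3·(2M3+M4)/6=-1867/642
seg 4: a=2, c=M4/2=-2171/428, d=(M5−M4)/(6·1)=2171/1284, b=Δ4−h4·(2M4+M5)/6=-397/642
t_q=9/2 → seg 2, τ=1/2; S=3+-3809/1284·τ+-659/107·τ²+5297/1284·τ³=1687/3424

  seg 0: a=4 b=-14417/1284 c=0 d=2861/1284
  seg 1: a=-5 b=-2917/642 c=2861/428 d=-5497/3852
  seg 2: a=3 b=-3809/1284 c=-659/107 d=5297/1284
  seg 3: a=-2 b=-1867/642 c=2661/428 d=-604/321
  seg 4: a=2 b=-397/642 c=-2171/428 d=2171/1284
S(9/2) = 1687/3424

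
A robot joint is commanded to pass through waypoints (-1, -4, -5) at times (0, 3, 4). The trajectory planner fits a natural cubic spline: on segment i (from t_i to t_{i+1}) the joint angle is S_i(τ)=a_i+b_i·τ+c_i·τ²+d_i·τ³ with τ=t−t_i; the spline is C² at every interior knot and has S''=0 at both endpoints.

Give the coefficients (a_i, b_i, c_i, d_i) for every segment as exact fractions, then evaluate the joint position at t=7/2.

  seg 0: a=-1 b=-1 c=0 d=0
  seg 1: a=-4 b=-1 c=0 d=0
S(7/2) = -9/2

Δ: Δ0=-1, Δ1=-1
row 1: diag=8, rhs=0; c'=1/8, d'=0
back: M1=0
M: M0=0, M1=0, M2=0
seg 0: a=-1, c=M0/2=0, d=(M1−M0)/(6·3)=0, b=Δ0−h0·(2M0+M1)/6=-1
seg 1: a=-4, c=M1/2=0, d=(M2−M1)/(6·1)=0, b=Δ1−h1·(2M1+M2)/6=-1
t_q=7/2 → seg 1, τ=1/2; S=-4+-1·τ+0·τ²+0·τ³=-9/2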